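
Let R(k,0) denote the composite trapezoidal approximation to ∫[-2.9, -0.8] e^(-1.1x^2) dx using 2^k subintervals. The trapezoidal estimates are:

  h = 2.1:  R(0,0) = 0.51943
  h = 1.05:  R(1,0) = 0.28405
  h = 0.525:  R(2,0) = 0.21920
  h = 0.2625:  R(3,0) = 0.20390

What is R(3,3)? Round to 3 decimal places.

Richardson extrapolation on the trapezoidal column (denominator 4−1=3):
R(1,1) = (4·0.28405 − 0.51943) / 3 = 0.20559
R(2,1) = (4·0.21920 − 0.28405) / 3 = 0.19758
R(3,1) = 0.20390 + (0.20390 − 0.21920)/3 = 0.19880
R(2,2) = (16·0.19758 − 0.20559) / 15 = 0.19705
R(3,2) = 0.19880 + (0.19880 − 0.19758)/15 = 0.19888
R(3,3) = (64·0.19888 − 0.19705) / 63 = 0.19891

0.199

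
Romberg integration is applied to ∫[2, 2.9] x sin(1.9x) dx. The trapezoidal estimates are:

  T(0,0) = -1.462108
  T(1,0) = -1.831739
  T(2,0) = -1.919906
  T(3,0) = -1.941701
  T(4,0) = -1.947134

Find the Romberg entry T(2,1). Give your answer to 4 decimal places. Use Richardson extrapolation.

T(2,1) = -1.919906 + (-1.919906 − (-1.831739))/3 = -1.949295

-1.9493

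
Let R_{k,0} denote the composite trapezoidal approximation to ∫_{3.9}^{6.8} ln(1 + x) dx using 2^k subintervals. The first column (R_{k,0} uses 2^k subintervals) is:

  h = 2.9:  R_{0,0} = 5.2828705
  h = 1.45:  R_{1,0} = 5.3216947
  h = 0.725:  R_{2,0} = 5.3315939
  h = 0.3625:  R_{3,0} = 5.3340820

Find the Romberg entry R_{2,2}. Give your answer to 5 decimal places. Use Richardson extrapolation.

R_{1,1} = (4·5.3216947 − 5.2828705) / 3 = 5.3346361
R_{2,1} = 5.3315939 + (5.3315939 − 5.3216947)/3 = 5.3348936
R_{2,2} = 5.3348936 + (5.3348936 − 5.3346361)/15 = 5.3349108

5.33491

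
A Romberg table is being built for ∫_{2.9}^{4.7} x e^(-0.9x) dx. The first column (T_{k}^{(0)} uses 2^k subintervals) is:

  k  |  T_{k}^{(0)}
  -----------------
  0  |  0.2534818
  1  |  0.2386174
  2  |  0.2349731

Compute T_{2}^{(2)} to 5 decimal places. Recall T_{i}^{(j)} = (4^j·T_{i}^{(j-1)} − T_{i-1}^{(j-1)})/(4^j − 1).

Richardson extrapolation on the trapezoidal column (denominator 4−1=3):
T_{1}^{(1)} = 0.2386174 + (0.2386174 − 0.2534818)/3 = 0.2336626
T_{2}^{(1)} = (4·0.2349731 − 0.2386174) / 3 = 0.2337583
T_{2}^{(2)} = 0.2337583 + (0.2337583 − 0.2336626)/15 = 0.2337647
(Column j=1 coincides with Simpson's rule on the same nodes.)

0.23376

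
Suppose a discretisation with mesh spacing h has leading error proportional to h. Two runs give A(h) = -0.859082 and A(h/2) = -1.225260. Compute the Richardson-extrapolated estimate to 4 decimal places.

-1.5914

The leading error scales as h; refining by a factor of 2 reduces it by 2^1 = 2.
Extrapolated value = (2·A(h/2) − A(h)) / (2 − 1)
= (2·(-1.225260) − (-0.859082)) / 1
= -1.591438 / 1 = -1.591438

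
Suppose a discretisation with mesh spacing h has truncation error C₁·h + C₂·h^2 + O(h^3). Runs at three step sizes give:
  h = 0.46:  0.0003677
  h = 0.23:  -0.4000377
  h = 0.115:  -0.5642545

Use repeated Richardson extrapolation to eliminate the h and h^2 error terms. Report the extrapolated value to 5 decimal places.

First eliminate the h term (factor 2^1 = 2):
  B₁ = (2·(-0.4000377) − 0.0003677)/1 = -0.8004431
  B₂ = (2·(-0.5642545) − (-0.4000377))/1 = -0.7284713
Then eliminate the h^2 term (factor 2^2 = 4):
  (4·(-0.7284713) − (-0.8004431))/3 = -0.7044807

-0.70448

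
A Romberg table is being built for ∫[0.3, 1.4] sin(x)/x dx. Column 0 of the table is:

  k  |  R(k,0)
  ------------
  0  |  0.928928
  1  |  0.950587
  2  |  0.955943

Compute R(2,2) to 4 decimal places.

0.9577

Richardson extrapolation on the trapezoidal column (denominator 4−1=3):
R(1,1) = (4·0.950587 − 0.928928) / 3 = 0.957807
R(2,1) = 0.955943 + (0.955943 − 0.950587)/3 = 0.957728
R(2,2) = (16·0.957728 − 0.957807) / 15 = 0.957723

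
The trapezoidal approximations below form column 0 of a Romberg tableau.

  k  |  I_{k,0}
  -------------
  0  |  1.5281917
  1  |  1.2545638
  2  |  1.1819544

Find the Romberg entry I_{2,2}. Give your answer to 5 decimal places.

1.15738

I_{1,1} = (4·1.2545638 − 1.5281917) / 3 = 1.1633545
I_{2,1} = 1.1819544 + (1.1819544 − 1.2545638)/3 = 1.1577513
I_{2,2} = (16·1.1577513 − 1.1633545) / 15 = 1.1573778
(Column j=1 coincides with Simpson's rule on the same nodes.)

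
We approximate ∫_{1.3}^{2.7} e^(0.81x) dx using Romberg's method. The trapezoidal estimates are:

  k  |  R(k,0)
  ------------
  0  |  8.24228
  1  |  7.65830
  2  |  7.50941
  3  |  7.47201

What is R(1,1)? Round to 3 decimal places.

R(1,1) = (4·7.65830 − 8.24228) / 3 = 7.46364
(Column j=1 coincides with Simpson's rule on the same nodes.)

7.464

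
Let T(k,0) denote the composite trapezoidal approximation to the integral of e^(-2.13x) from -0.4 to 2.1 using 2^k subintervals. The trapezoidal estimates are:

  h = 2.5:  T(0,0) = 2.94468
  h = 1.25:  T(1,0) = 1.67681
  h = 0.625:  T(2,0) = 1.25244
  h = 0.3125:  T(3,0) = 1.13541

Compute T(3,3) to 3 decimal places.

1.095

Richardson extrapolation on the trapezoidal column (denominator 4−1=3):
T(1,1) = 1.67681 + (1.67681 − 2.94468)/3 = 1.25419
T(2,1) = (4·1.25244 − 1.67681) / 3 = 1.11098
T(3,1) = (4·1.13541 − 1.25244) / 3 = 1.09640
T(2,2) = (16·1.11098 − 1.25419) / 15 = 1.10143
T(3,2) = (16·1.09640 − 1.11098) / 15 = 1.09543
T(3,3) = 1.09543 + (1.09543 − 1.10143)/63 = 1.09533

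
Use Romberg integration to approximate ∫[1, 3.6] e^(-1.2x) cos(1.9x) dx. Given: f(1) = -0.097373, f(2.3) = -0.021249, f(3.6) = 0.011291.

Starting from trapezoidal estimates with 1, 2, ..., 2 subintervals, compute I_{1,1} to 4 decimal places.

I_{0,0} (trapezoid, 1 panel, h=2.6000): -0.111907
I_{1,0} (trapezoid, 2 panels, h=1.3000): -0.083577
I_{1,1} = -0.083577 + (-0.083577 − (-0.111907))/3 = -0.074134

-0.0741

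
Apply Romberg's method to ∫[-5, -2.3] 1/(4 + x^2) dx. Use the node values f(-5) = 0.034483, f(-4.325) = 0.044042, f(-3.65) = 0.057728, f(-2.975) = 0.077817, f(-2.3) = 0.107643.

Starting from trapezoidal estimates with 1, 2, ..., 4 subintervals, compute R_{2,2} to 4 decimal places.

R_{0,0} (trapezoid, 1 panel, h=2.7000): 0.191870
R_{1,0} (trapezoid, 2 panels, h=1.3500): 0.173868
R_{2,0} (trapezoid, 4 panels, h=0.6750): 0.169189
R_{1,1} = 0.173868 + (0.173868 − 0.191870)/3 = 0.167867
R_{2,1} = 0.169189 + (0.169189 − 0.173868)/3 = 0.167629
R_{2,2} = 0.167629 + (0.167629 − 0.167867)/15 = 0.167613

0.1676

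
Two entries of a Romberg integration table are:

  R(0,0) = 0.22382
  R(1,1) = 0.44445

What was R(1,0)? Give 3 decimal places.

0.389

From R(1,1) = (4·R(1,0) − R(0,0))/3, solve for R(1,0):
4·R(1,0) = 3·0.44445 + 0.22382 = 1.55717
R(1,0) = 0.38929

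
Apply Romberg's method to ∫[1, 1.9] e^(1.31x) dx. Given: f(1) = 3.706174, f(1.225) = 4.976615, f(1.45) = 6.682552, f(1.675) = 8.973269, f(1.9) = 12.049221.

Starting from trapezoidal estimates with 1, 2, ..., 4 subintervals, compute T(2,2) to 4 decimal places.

6.3687

T(0,0) (trapezoid, 1 panel, h=0.9000): 7.089928
T(1,0) (trapezoid, 2 panels, h=0.4500): 6.552112
T(2,0) (trapezoid, 4 panels, h=0.2250): 6.414780
T(1,1) = 6.552112 + (6.552112 − 7.089928)/3 = 6.372840
T(2,1) = 6.414780 + (6.414780 − 6.552112)/3 = 6.369003
T(2,2) = 6.369003 + (6.369003 − 6.372840)/15 = 6.368747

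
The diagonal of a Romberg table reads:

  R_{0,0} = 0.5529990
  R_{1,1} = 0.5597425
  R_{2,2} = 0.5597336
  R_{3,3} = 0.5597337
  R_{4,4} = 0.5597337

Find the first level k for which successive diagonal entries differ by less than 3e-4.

|R_{1,1} − R_{0,0}| = 0.0067435 ≥ 3e-4
|R_{2,2} − R_{1,1}| = 0.0000089 < 3e-4

k = 2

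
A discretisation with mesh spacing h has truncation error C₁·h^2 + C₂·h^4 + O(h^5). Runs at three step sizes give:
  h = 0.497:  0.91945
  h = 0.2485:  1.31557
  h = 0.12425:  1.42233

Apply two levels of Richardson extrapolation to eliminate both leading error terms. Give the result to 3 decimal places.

1.459

First eliminate the h^2 term (factor 2^2 = 4):
  B₁ = (4·1.31557 − 0.91945)/3 = 1.44761
  B₂ = (4·1.42233 − 1.31557)/3 = 1.45792
Then eliminate the h^4 term (factor 2^4 = 16):
  (16·1.45792 − 1.44761)/15 = 1.45861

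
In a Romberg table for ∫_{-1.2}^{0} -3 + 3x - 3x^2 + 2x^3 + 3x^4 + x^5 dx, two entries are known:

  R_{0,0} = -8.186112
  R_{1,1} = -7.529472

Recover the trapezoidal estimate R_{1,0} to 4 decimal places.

-7.6936

From R_{1,1} = (4·R_{1,0} − R_{0,0})/3, solve for R_{1,0}:
4·R_{1,0} = 3·(-7.529472) + (-8.186112) = -30.774528
R_{1,0} = -7.693632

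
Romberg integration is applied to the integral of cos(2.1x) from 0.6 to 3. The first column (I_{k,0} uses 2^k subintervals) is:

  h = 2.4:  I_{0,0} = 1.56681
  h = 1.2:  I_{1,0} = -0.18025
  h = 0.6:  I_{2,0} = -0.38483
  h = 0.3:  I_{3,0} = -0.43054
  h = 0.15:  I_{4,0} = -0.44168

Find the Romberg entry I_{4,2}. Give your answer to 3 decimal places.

-0.445

Richardson extrapolation on the trapezoidal column (denominator 4−1=3):
I_{3,1} = -0.43054 + (-0.43054 − (-0.38483))/3 = -0.44578
I_{4,1} = -0.44168 + (-0.44168 − (-0.43054))/3 = -0.44539
I_{4,2} = -0.44539 + (-0.44539 − (-0.44578))/15 = -0.44536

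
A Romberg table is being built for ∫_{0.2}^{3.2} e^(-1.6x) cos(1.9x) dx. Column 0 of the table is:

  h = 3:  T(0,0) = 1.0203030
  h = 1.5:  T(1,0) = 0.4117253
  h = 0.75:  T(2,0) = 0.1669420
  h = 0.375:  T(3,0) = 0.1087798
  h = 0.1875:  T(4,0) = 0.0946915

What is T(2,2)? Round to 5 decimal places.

Richardson extrapolation on the trapezoidal column (denominator 4−1=3):
T(1,1) = (4·0.4117253 − 1.0203030) / 3 = 0.2088661
T(2,1) = 0.1669420 + (0.1669420 − 0.4117253)/3 = 0.0853476
T(2,2) = 0.0853476 + (0.0853476 − 0.2088661)/15 = 0.0771130

0.07711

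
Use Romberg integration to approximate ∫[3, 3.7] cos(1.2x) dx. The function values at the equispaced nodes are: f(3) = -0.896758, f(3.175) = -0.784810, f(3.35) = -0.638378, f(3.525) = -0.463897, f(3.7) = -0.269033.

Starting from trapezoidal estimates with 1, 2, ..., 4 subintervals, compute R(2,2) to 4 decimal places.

R(0,0) (trapezoid, 1 panel, h=0.7000): -0.408027
R(1,0) (trapezoid, 2 panels, h=0.3500): -0.427446
R(2,0) (trapezoid, 4 panels, h=0.1750): -0.432247
R(1,1) = -0.427446 + (-0.427446 − (-0.408027))/3 = -0.433919
R(2,1) = -0.432247 + (-0.432247 − (-0.427446))/3 = -0.433847
R(2,2) = -0.433847 + (-0.433847 − (-0.433919))/15 = -0.433842

-0.4338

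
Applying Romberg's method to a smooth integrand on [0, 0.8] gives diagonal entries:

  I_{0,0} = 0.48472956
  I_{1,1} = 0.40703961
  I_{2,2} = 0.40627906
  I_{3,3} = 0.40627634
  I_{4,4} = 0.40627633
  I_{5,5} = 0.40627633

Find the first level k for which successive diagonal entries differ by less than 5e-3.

k = 2

|I_{1,1} − I_{0,0}| = 0.07768995 ≥ 5e-3
|I_{2,2} − I_{1,1}| = 0.00076055 < 5e-3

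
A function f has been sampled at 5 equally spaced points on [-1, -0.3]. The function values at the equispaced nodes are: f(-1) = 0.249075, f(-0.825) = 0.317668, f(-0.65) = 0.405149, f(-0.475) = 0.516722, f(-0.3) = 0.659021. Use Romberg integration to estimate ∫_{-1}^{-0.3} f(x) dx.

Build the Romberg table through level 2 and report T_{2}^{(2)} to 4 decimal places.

0.2949

T_{0}^{(0)} (trapezoid, 1 panel, h=0.7000): 0.317834
T_{1}^{(0)} (trapezoid, 2 panels, h=0.3500): 0.300719
T_{2}^{(0)} (trapezoid, 4 panels, h=0.1750): 0.296378
T_{1}^{(1)} = 0.300719 + (0.300719 − 0.317834)/3 = 0.295014
T_{2}^{(1)} = 0.296378 + (0.296378 − 0.300719)/3 = 0.294931
T_{2}^{(2)} = 0.294931 + (0.294931 − 0.295014)/15 = 0.294925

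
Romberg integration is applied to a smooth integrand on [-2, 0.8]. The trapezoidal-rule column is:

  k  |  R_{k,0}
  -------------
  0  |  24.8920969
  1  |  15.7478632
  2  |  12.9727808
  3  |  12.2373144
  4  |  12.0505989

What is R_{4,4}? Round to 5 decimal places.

11.98810

Richardson extrapolation on the trapezoidal column (denominator 4−1=3):
R_{1,1} = 15.7478632 + (15.7478632 − 24.8920969)/3 = 12.6997853
R_{2,1} = 12.9727808 + (12.9727808 − 15.7478632)/3 = 12.0477533
R_{3,1} = (4·12.2373144 − 12.9727808) / 3 = 11.9921589
R_{4,1} = 12.0505989 + (12.0505989 − 12.2373144)/3 = 11.9883604
R_{2,2} = (16·12.0477533 − 12.6997853) / 15 = 12.0042845
R_{3,2} = (16·11.9921589 − 12.0477533) / 15 = 11.9884526
R_{4,2} = (16·11.9883604 − 11.9921589) / 15 = 11.9881072
R_{3,3} = (64·11.9884526 − 12.0042845) / 63 = 11.9882013
R_{4,3} = (64·11.9881072 − 11.9884526) / 63 = 11.9881017
R_{4,4} = (256·11.9881017 − 11.9882013) / 255 = 11.9881013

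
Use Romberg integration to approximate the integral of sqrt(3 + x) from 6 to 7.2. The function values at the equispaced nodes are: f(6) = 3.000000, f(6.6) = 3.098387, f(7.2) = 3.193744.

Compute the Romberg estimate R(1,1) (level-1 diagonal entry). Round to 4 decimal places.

3.7175

R(0,0) (trapezoid, 1 panel, h=1.2000): 3.716246
R(1,0) (trapezoid, 2 panels, h=0.6000): 3.717155
R(1,1) = 3.717155 + (3.717155 − 3.716246)/3 = 3.717458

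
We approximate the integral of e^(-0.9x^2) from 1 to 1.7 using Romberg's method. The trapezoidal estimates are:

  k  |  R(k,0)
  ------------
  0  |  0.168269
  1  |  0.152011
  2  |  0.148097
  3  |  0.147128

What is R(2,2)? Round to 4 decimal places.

0.1468

Richardson extrapolation on the trapezoidal column (denominator 4−1=3):
R(1,1) = 0.152011 + (0.152011 − 0.168269)/3 = 0.146592
R(2,1) = 0.148097 + (0.148097 − 0.152011)/3 = 0.146792
R(2,2) = (16·0.146792 − 0.146592) / 15 = 0.146805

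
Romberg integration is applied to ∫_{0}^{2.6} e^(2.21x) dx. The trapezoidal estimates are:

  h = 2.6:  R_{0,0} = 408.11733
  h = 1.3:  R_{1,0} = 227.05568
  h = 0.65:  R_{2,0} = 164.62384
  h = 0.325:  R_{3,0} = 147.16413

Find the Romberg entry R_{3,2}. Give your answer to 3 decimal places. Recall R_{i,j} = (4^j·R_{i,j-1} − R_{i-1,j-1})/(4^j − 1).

Richardson extrapolation on the trapezoidal column (denominator 4−1=3):
R_{2,1} = (4·164.62384 − 227.05568) / 3 = 143.81323
R_{3,1} = (4·147.16413 − 164.62384) / 3 = 141.34423
R_{3,2} = 141.34423 + (141.34423 − 143.81323)/15 = 141.17963

141.180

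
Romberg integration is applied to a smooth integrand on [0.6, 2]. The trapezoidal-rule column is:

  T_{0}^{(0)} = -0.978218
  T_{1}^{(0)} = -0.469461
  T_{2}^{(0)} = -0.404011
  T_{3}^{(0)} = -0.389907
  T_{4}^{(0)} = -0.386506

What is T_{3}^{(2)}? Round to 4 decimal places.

T_{2}^{(1)} = -0.404011 + (-0.404011 − (-0.469461))/3 = -0.382194
T_{3}^{(1)} = (4·(-0.389907) − (-0.404011)) / 3 = -0.385206
T_{3}^{(2)} = -0.385206 + (-0.385206 − (-0.382194))/15 = -0.385407
(Column j=1 coincides with Simpson's rule on the same nodes.)

-0.3854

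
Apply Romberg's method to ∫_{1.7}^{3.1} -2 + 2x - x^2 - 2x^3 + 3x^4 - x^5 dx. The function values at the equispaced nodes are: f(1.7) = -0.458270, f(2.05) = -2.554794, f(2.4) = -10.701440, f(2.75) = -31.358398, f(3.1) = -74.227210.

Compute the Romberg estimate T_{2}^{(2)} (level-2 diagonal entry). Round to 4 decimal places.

T_{0}^{(0)} (trapezoid, 1 panel, h=1.4000): -52.279836
T_{1}^{(0)} (trapezoid, 2 panels, h=0.7000): -33.630926
T_{2}^{(0)} (trapezoid, 4 panels, h=0.3500): -28.685080
T_{1}^{(1)} = -33.630926 + (-33.630926 − (-52.279836))/3 = -27.414623
T_{2}^{(1)} = -28.685080 + (-28.685080 − (-33.630926))/3 = -27.036465
T_{2}^{(2)} = -27.036465 + (-27.036465 − (-27.414623))/15 = -27.011254

-27.0113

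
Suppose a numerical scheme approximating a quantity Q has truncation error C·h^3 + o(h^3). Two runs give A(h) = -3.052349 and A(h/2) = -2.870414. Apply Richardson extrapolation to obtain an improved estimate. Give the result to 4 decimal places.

The leading error scales as h^3; refining by a factor of 2 reduces it by 2^3 = 8.
Extrapolated value = (8·A(h/2) − A(h)) / (8 − 1)
= (8·(-2.870414) − (-3.052349)) / 7
= -19.910963 / 7 = -2.844423

-2.8444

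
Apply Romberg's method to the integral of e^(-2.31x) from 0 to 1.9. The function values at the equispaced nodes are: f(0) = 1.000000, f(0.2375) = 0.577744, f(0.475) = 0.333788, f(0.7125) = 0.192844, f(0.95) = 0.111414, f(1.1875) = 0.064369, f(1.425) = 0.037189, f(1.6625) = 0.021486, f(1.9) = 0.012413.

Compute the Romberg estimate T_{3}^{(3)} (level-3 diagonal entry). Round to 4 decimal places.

0.4275

T_{0}^{(0)} (trapezoid, 1 panel, h=1.9000): 0.961792
T_{1}^{(0)} (trapezoid, 2 panels, h=0.9500): 0.586739
T_{2}^{(0)} (trapezoid, 4 panels, h=0.4750): 0.469584
T_{3}^{(0)} (trapezoid, 8 panels, h=0.2375): 0.438197
T_{1}^{(1)} = 0.586739 + (0.586739 − 0.961792)/3 = 0.461721
T_{2}^{(1)} = 0.469584 + (0.469584 − 0.586739)/3 = 0.430532
T_{3}^{(1)} = 0.438197 + (0.438197 − 0.469584)/3 = 0.427735
T_{2}^{(2)} = 0.430532 + (0.430532 − 0.461721)/15 = 0.428453
T_{3}^{(2)} = 0.427735 + (0.427735 − 0.430532)/15 = 0.427549
T_{3}^{(3)} = 0.427549 + (0.427549 − 0.428453)/63 = 0.427535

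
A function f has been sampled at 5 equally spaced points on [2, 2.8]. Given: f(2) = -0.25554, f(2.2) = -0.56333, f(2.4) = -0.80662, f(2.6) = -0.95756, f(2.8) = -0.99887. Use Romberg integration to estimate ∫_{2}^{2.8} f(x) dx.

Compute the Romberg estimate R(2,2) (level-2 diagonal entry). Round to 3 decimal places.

-0.597

R(0,0) (trapezoid, 1 panel, h=0.8000): -0.50176
R(1,0) (trapezoid, 2 panels, h=0.4000): -0.57353
R(2,0) (trapezoid, 4 panels, h=0.2000): -0.59094
R(1,1) = -0.57353 + (-0.57353 − (-0.50176))/3 = -0.59745
R(2,1) = -0.59094 + (-0.59094 − (-0.57353))/3 = -0.59674
R(2,2) = -0.59674 + (-0.59674 − (-0.59745))/15 = -0.59669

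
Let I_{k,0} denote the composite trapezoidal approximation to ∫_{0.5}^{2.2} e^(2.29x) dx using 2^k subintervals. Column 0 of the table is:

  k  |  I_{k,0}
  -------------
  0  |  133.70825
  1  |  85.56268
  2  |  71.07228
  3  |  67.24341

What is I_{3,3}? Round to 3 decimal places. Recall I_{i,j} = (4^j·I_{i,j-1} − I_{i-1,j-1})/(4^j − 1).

Richardson extrapolation on the trapezoidal column (denominator 4−1=3):
I_{1,1} = 85.56268 + (85.56268 − 133.70825)/3 = 69.51416
I_{2,1} = 71.07228 + (71.07228 − 85.56268)/3 = 66.24215
I_{3,1} = 67.24341 + (67.24341 − 71.07228)/3 = 65.96712
I_{2,2} = 66.24215 + (66.24215 − 69.51416)/15 = 66.02402
I_{3,2} = (16·65.96712 − 66.24215) / 15 = 65.94878
I_{3,3} = 65.94878 + (65.94878 − 66.02402)/63 = 65.94759

65.948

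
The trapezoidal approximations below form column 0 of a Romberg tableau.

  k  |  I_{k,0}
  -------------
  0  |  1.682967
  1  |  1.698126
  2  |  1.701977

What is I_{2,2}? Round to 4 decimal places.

I_{1,1} = (4·1.698126 − 1.682967) / 3 = 1.703179
I_{2,1} = 1.701977 + (1.701977 − 1.698126)/3 = 1.703261
I_{2,2} = (16·1.703261 − 1.703179) / 15 = 1.703266

1.7033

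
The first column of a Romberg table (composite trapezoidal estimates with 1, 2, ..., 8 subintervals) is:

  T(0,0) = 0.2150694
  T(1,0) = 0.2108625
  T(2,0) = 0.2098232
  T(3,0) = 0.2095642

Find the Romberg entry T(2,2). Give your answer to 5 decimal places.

Richardson extrapolation on the trapezoidal column (denominator 4−1=3):
T(1,1) = (4·0.2108625 − 0.2150694) / 3 = 0.2094602
T(2,1) = (4·0.2098232 − 0.2108625) / 3 = 0.2094768
T(2,2) = 0.2094768 + (0.2094768 − 0.2094602)/15 = 0.2094779

0.20948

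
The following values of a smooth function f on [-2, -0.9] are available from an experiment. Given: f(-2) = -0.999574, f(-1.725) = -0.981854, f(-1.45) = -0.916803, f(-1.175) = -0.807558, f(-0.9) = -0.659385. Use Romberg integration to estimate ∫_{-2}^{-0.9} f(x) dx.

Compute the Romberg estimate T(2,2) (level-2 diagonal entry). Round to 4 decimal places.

T(0,0) (trapezoid, 1 panel, h=1.1000): -0.912427
T(1,0) (trapezoid, 2 panels, h=0.5500): -0.960455
T(2,0) (trapezoid, 4 panels, h=0.2750): -0.972316
T(1,1) = -0.960455 + (-0.960455 − (-0.912427))/3 = -0.976464
T(2,1) = -0.972316 + (-0.972316 − (-0.960455))/3 = -0.976270
T(2,2) = -0.976270 + (-0.976270 − (-0.976464))/15 = -0.976257

-0.9763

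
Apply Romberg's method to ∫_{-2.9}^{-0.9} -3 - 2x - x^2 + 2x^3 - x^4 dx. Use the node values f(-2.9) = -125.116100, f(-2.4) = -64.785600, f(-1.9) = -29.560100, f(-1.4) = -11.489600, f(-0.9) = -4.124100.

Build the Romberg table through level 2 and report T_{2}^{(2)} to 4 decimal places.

T_{0}^{(0)} (trapezoid, 1 panel, h=2.0000): -129.240200
T_{1}^{(0)} (trapezoid, 2 panels, h=1.0000): -94.180200
T_{2}^{(0)} (trapezoid, 4 panels, h=0.5000): -85.227700
T_{1}^{(1)} = -94.180200 + (-94.180200 − (-129.240200))/3 = -82.493533
T_{2}^{(1)} = -85.227700 + (-85.227700 − (-94.180200))/3 = -82.243533
T_{2}^{(2)} = -82.243533 + (-82.243533 − (-82.493533))/15 = -82.226866

-82.2269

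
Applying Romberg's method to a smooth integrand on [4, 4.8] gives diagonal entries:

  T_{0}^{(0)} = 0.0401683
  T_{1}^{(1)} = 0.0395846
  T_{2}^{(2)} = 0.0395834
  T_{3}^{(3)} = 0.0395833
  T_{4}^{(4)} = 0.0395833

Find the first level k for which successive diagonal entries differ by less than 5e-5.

k = 2

|T_{1}^{(1)} − T_{0}^{(0)}| = 0.0005837 ≥ 5e-5
|T_{2}^{(2)} − T_{1}^{(1)}| = 0.0000012 < 5e-5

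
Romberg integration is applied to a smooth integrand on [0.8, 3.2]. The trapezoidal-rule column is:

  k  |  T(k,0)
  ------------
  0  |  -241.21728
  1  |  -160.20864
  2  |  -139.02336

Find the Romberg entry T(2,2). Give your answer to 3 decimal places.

-131.879

Richardson extrapolation on the trapezoidal column (denominator 4−1=3):
T(1,1) = (4·(-160.20864) − (-241.21728)) / 3 = -133.20576
T(2,1) = -139.02336 + (-139.02336 − (-160.20864))/3 = -131.96160
T(2,2) = (16·(-131.96160) − (-133.20576)) / 15 = -131.87866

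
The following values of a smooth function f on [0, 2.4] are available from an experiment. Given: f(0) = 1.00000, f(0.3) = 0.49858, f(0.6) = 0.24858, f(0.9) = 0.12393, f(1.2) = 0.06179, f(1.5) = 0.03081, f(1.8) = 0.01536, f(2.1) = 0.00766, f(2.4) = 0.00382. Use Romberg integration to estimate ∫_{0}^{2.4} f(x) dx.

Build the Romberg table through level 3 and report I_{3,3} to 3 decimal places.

I_{0,0} (trapezoid, 1 panel, h=2.4000): 1.20458
I_{1,0} (trapezoid, 2 panels, h=1.2000): 0.67644
I_{2,0} (trapezoid, 4 panels, h=0.6000): 0.49658
I_{3,0} (trapezoid, 8 panels, h=0.3000): 0.44659
I_{1,1} = 0.67644 + (0.67644 − 1.20458)/3 = 0.50039
I_{2,1} = 0.49658 + (0.49658 − 0.67644)/3 = 0.43663
I_{3,1} = 0.44659 + (0.44659 − 0.49658)/3 = 0.42993
I_{2,2} = 0.43663 + (0.43663 − 0.50039)/15 = 0.43238
I_{3,2} = 0.42993 + (0.42993 − 0.43663)/15 = 0.42948
I_{3,3} = 0.42948 + (0.42948 − 0.43238)/63 = 0.42943

0.429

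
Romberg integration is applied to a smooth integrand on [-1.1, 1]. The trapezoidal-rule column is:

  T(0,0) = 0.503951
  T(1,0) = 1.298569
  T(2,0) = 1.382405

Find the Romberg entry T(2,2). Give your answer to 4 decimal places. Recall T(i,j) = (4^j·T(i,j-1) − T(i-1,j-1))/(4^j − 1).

Richardson extrapolation on the trapezoidal column (denominator 4−1=3):
T(1,1) = (4·1.298569 − 0.503951) / 3 = 1.563442
T(2,1) = 1.382405 + (1.382405 − 1.298569)/3 = 1.410350
T(2,2) = (16·1.410350 − 1.563442) / 15 = 1.400144

1.4001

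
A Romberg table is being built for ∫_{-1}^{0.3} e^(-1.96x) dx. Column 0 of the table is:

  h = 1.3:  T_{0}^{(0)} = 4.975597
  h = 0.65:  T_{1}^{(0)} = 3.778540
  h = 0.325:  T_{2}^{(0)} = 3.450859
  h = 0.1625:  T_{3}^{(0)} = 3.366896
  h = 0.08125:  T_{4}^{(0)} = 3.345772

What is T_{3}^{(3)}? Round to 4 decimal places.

3.3387

Richardson extrapolation on the trapezoidal column (denominator 4−1=3):
T_{1}^{(1)} = 3.778540 + (3.778540 − 4.975597)/3 = 3.379521
T_{2}^{(1)} = 3.450859 + (3.450859 − 3.778540)/3 = 3.341632
T_{3}^{(1)} = 3.366896 + (3.366896 − 3.450859)/3 = 3.338908
T_{2}^{(2)} = (16·3.341632 − 3.379521) / 15 = 3.339106
T_{3}^{(2)} = (16·3.338908 − 3.341632) / 15 = 3.338726
T_{3}^{(3)} = (64·3.338726 − 3.339106) / 63 = 3.338720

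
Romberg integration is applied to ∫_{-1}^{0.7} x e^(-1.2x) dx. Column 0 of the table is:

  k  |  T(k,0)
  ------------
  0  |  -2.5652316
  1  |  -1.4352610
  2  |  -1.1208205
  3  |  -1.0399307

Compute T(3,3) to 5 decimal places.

Richardson extrapolation on the trapezoidal column (denominator 4−1=3):
T(1,1) = -1.4352610 + (-1.4352610 − (-2.5652316))/3 = -1.0586041
T(2,1) = -1.1208205 + (-1.1208205 − (-1.4352610))/3 = -1.0160070
T(3,1) = (4·(-1.0399307) − (-1.1208205)) / 3 = -1.0129674
T(2,2) = (16·(-1.0160070) − (-1.0586041)) / 15 = -1.0131672
T(3,2) = -1.0129674 + (-1.0129674 − (-1.0160070))/15 = -1.0127648
T(3,3) = -1.0127648 + (-1.0127648 − (-1.0131672))/63 = -1.0127584

-1.01276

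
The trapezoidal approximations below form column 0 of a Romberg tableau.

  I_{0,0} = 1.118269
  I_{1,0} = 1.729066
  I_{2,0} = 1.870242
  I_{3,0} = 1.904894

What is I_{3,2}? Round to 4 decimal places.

1.9164

Richardson extrapolation on the trapezoidal column (denominator 4−1=3):
I_{2,1} = (4·1.870242 − 1.729066) / 3 = 1.917301
I_{3,1} = (4·1.904894 − 1.870242) / 3 = 1.916445
I_{3,2} = 1.916445 + (1.916445 − 1.917301)/15 = 1.916388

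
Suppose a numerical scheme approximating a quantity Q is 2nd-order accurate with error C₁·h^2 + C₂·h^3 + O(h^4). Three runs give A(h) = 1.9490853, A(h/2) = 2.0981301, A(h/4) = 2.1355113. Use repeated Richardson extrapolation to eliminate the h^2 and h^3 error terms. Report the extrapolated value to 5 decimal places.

2.14799

First eliminate the h^2 term (factor 2^2 = 4):
  B₁ = (4·2.0981301 − 1.9490853)/3 = 2.1478117
  B₂ = (4·2.1355113 − 2.0981301)/3 = 2.1479717
Then eliminate the h^3 term (factor 2^3 = 8):
  (8·2.1479717 − 2.1478117)/7 = 2.1479946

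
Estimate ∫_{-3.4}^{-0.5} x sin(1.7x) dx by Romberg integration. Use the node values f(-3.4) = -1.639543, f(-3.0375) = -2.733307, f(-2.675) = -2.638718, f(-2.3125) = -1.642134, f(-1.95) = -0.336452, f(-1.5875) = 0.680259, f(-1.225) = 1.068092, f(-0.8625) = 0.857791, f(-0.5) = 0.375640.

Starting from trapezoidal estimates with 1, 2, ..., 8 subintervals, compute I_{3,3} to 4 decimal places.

I_{0,0} (trapezoid, 1 panel, h=2.9000): -1.832659
I_{1,0} (trapezoid, 2 panels, h=1.4500): -1.404185
I_{2,0} (trapezoid, 4 panels, h=0.7250): -1.840796
I_{3,0} (trapezoid, 8 panels, h=0.3625): -1.948952
I_{1,1} = -1.404185 + (-1.404185 − (-1.832659))/3 = -1.261360
I_{2,1} = -1.840796 + (-1.840796 − (-1.404185))/3 = -1.986333
I_{3,1} = -1.948952 + (-1.948952 − (-1.840796))/3 = -1.985004
I_{2,2} = -1.986333 + (-1.986333 − (-1.261360))/15 = -2.034665
I_{3,2} = -1.985004 + (-1.985004 − (-1.986333))/15 = -1.984915
I_{3,3} = -1.984915 + (-1.984915 − (-2.034665))/63 = -1.984125

-1.9841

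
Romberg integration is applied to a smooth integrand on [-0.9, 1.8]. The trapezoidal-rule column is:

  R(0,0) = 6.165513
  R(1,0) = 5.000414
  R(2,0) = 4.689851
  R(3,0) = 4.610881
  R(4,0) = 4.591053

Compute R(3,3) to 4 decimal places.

4.5844

Richardson extrapolation on the trapezoidal column (denominator 4−1=3):
R(1,1) = 5.000414 + (5.000414 − 6.165513)/3 = 4.612048
R(2,1) = 4.689851 + (4.689851 − 5.000414)/3 = 4.586330
R(3,1) = 4.610881 + (4.610881 − 4.689851)/3 = 4.584558
R(2,2) = 4.586330 + (4.586330 − 4.612048)/15 = 4.584615
R(3,2) = (16·4.584558 − 4.586330) / 15 = 4.584440
R(3,3) = (64·4.584440 − 4.584615) / 63 = 4.584437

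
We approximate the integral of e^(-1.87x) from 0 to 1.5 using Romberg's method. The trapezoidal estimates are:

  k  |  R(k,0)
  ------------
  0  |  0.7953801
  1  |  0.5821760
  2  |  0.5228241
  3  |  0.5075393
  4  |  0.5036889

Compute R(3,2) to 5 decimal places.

0.50240

Richardson extrapolation on the trapezoidal column (denominator 4−1=3):
R(2,1) = (4·0.5228241 − 0.5821760) / 3 = 0.5030401
R(3,1) = 0.5075393 + (0.5075393 − 0.5228241)/3 = 0.5024444
R(3,2) = 0.5024444 + (0.5024444 − 0.5030401)/15 = 0.5024047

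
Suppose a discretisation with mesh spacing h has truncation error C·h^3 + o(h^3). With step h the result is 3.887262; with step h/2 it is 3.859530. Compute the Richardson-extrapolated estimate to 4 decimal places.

The leading error scales as h^3; refining by a factor of 2 reduces it by 2^3 = 8.
Extrapolated value = (8·A(h/2) − A(h)) / (8 − 1)
= (8·3.859530 − 3.887262) / 7
= 26.988978 / 7 = 3.855568

3.8556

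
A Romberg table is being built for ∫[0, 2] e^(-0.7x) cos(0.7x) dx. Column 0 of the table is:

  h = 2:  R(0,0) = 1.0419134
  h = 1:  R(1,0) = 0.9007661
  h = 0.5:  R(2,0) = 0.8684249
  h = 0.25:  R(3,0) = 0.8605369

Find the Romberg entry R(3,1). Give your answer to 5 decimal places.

Richardson extrapolation on the trapezoidal column (denominator 4−1=3):
R(3,1) = (4·0.8605369 − 0.8684249) / 3 = 0.8579076
(Column j=1 coincides with Simpson's rule on the same nodes.)

0.85791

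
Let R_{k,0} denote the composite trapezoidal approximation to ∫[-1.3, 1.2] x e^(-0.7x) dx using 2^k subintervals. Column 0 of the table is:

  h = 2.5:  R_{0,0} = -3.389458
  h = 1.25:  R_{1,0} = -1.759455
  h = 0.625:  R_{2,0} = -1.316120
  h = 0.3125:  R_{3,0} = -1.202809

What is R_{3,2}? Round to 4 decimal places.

R_{2,1} = -1.316120 + (-1.316120 − (-1.759455))/3 = -1.168342
R_{3,1} = -1.202809 + (-1.202809 − (-1.316120))/3 = -1.165039
R_{3,2} = (16·(-1.165039) − (-1.168342)) / 15 = -1.164819

-1.1648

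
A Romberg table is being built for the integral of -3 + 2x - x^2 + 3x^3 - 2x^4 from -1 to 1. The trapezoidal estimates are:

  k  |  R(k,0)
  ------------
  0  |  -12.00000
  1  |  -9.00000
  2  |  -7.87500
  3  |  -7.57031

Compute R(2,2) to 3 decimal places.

R(1,1) = -9.00000 + (-9.00000 − (-12.00000))/3 = -8.00000
R(2,1) = (4·(-7.87500) − (-9.00000)) / 3 = -7.50000
R(2,2) = -7.50000 + (-7.50000 − (-8.00000))/15 = -7.46667
(Column j=1 coincides with Simpson's rule on the same nodes.)

-7.467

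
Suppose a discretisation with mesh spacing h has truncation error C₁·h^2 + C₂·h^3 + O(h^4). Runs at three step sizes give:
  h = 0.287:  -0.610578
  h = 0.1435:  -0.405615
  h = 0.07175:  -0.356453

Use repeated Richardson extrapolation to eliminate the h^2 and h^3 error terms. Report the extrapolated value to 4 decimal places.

First eliminate the h^2 term (factor 2^2 = 4):
  B₁ = (4·(-0.405615) − (-0.610578))/3 = -0.337294
  B₂ = (4·(-0.356453) − (-0.405615))/3 = -0.340066
Then eliminate the h^3 term (factor 2^3 = 8):
  (8·(-0.340066) − (-0.337294))/7 = -0.340462

-0.3405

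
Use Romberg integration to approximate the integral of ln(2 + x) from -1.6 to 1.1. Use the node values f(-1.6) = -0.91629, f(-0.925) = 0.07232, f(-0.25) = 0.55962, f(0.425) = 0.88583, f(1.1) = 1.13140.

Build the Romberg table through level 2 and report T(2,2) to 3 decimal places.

1.166

T(0,0) (trapezoid, 1 panel, h=2.7000): 0.29040
T(1,0) (trapezoid, 2 panels, h=1.3500): 0.90069
T(2,0) (trapezoid, 4 panels, h=0.6750): 1.09709
T(1,1) = 0.90069 + (0.90069 − 0.29040)/3 = 1.10412
T(2,1) = 1.09709 + (1.09709 − 0.90069)/3 = 1.16256
T(2,2) = 1.16256 + (1.16256 − 1.10412)/15 = 1.16646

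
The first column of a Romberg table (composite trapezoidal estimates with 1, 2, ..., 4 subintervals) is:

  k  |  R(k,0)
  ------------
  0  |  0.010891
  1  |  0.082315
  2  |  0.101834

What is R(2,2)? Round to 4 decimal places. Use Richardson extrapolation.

0.1085

R(1,1) = 0.082315 + (0.082315 − 0.010891)/3 = 0.106123
R(2,1) = 0.101834 + (0.101834 − 0.082315)/3 = 0.108340
R(2,2) = 0.108340 + (0.108340 − 0.106123)/15 = 0.108488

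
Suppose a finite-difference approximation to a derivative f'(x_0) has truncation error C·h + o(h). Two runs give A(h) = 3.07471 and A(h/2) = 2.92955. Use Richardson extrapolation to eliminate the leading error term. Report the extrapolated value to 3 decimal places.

2.784

The leading error scales as h; refining by a factor of 2 reduces it by 2^1 = 2.
Extrapolated value = (2·A(h/2) − A(h)) / (2 − 1)
= (2·2.92955 − 3.07471) / 1
= 2.78439 / 1 = 2.78439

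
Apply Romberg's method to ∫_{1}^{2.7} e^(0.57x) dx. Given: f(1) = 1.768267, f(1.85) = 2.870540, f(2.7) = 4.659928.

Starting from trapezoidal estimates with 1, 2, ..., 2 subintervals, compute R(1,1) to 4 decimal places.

5.0746

R(0,0) (trapezoid, 1 panel, h=1.7000): 5.463966
R(1,0) (trapezoid, 2 panels, h=0.8500): 5.171942
R(1,1) = 5.171942 + (5.171942 − 5.463966)/3 = 5.074601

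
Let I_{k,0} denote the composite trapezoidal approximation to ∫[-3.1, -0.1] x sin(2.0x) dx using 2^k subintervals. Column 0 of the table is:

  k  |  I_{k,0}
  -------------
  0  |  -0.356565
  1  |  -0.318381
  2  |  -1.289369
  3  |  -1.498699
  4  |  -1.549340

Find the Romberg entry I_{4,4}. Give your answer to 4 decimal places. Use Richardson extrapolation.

-1.5661

Richardson extrapolation on the trapezoidal column (denominator 4−1=3):
I_{1,1} = -0.318381 + (-0.318381 − (-0.356565))/3 = -0.305653
I_{2,1} = -1.289369 + (-1.289369 − (-0.318381))/3 = -1.613032
I_{3,1} = -1.498699 + (-1.498699 − (-1.289369))/3 = -1.568476
I_{4,1} = (4·(-1.549340) − (-1.498699)) / 3 = -1.566220
I_{2,2} = (16·(-1.613032) − (-0.305653)) / 15 = -1.700191
I_{3,2} = (16·(-1.568476) − (-1.613032)) / 15 = -1.565506
I_{4,2} = (16·(-1.566220) − (-1.568476)) / 15 = -1.566070
I_{3,3} = -1.565506 + (-1.565506 − (-1.700191))/63 = -1.563368
I_{4,3} = (64·(-1.566070) − (-1.565506)) / 63 = -1.566079
I_{4,4} = -1.566079 + (-1.566079 − (-1.563368))/255 = -1.566090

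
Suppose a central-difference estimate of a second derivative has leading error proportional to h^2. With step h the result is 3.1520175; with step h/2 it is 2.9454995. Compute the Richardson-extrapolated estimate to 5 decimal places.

2.87666

The leading error scales as h^2; refining by a factor of 2 reduces it by 2^2 = 4.
Extrapolated value = (4·A(h/2) − A(h)) / (4 − 1)
= (4·2.9454995 − 3.1520175) / 3
= 8.6299805 / 3 = 2.8766602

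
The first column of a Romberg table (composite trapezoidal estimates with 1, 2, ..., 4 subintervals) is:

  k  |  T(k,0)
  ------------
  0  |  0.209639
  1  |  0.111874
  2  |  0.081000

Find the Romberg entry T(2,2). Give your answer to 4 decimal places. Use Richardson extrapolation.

0.0701

Richardson extrapolation on the trapezoidal column (denominator 4−1=3):
T(1,1) = 0.111874 + (0.111874 − 0.209639)/3 = 0.079286
T(2,1) = 0.081000 + (0.081000 − 0.111874)/3 = 0.070709
T(2,2) = (16·0.070709 − 0.079286) / 15 = 0.070137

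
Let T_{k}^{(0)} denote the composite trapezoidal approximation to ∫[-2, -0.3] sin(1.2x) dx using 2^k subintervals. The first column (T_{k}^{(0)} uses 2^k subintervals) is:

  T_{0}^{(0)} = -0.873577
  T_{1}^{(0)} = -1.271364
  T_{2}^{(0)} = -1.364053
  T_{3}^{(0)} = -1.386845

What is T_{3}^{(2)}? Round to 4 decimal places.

-1.3944

Richardson extrapolation on the trapezoidal column (denominator 4−1=3):
T_{2}^{(1)} = (4·(-1.364053) − (-1.271364)) / 3 = -1.394949
T_{3}^{(1)} = -1.386845 + (-1.386845 − (-1.364053))/3 = -1.394442
T_{3}^{(2)} = -1.394442 + (-1.394442 − (-1.394949))/15 = -1.394408
(Column j=1 coincides with Simpson's rule on the same nodes.)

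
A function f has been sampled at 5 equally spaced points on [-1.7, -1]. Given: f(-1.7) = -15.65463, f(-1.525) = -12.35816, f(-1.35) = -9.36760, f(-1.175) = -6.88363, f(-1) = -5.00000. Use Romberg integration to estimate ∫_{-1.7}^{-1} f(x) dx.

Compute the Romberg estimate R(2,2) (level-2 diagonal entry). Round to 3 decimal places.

R(0,0) (trapezoid, 1 panel, h=0.7000): -7.22912
R(1,0) (trapezoid, 2 panels, h=0.3500): -6.89322
R(2,0) (trapezoid, 4 panels, h=0.1750): -6.81392
R(1,1) = -6.89322 + (-6.89322 − (-7.22912))/3 = -6.78125
R(2,1) = -6.81392 + (-6.81392 − (-6.89322))/3 = -6.78749
R(2,2) = -6.78749 + (-6.78749 − (-6.78125))/15 = -6.78791

-6.788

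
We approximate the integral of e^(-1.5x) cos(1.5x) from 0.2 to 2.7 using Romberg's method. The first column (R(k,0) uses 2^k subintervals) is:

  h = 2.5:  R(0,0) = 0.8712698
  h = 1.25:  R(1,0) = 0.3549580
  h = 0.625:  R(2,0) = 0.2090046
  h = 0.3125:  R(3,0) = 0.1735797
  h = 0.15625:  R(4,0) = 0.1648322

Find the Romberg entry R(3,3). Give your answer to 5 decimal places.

R(1,1) = (4·0.3549580 − 0.8712698) / 3 = 0.1828541
R(2,1) = (4·0.2090046 − 0.3549580) / 3 = 0.1603535
R(3,1) = (4·0.1735797 − 0.2090046) / 3 = 0.1617714
R(2,2) = (16·0.1603535 − 0.1828541) / 15 = 0.1588535
R(3,2) = (16·0.1617714 − 0.1603535) / 15 = 0.1618659
R(3,3) = 0.1618659 + (0.1618659 − 0.1588535)/63 = 0.1619137

0.16191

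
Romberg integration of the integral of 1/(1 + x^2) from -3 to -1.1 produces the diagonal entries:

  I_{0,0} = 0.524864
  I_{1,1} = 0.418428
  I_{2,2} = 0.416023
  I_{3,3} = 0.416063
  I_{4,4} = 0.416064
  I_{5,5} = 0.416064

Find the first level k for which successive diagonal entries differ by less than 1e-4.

|I_{1,1} − I_{0,0}| = 0.106436 ≥ 1e-4
|I_{2,2} − I_{1,1}| = 0.002405 ≥ 1e-4
|I_{3,3} − I_{2,2}| = 0.000040 < 1e-4

k = 3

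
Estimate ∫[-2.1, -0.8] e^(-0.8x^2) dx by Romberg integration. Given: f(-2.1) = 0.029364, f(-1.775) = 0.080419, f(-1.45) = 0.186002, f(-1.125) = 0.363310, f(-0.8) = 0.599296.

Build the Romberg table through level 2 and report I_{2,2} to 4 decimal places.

I_{0,0} (trapezoid, 1 panel, h=1.3000): 0.408629
I_{1,0} (trapezoid, 2 panels, h=0.6500): 0.325216
I_{2,0} (trapezoid, 4 panels, h=0.3250): 0.306820
I_{1,1} = 0.325216 + (0.325216 − 0.408629)/3 = 0.297412
I_{2,1} = 0.306820 + (0.306820 − 0.325216)/3 = 0.300688
I_{2,2} = 0.300688 + (0.300688 − 0.297412)/15 = 0.300906

0.3009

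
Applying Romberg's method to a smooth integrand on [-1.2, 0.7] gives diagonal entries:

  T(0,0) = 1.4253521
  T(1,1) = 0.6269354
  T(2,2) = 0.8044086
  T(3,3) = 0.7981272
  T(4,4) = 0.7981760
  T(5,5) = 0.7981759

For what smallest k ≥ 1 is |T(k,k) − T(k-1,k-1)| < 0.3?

|T(1,1) − T(0,0)| = 0.7984167 ≥ 0.3
|T(2,2) − T(1,1)| = 0.1774732 < 0.3

k = 2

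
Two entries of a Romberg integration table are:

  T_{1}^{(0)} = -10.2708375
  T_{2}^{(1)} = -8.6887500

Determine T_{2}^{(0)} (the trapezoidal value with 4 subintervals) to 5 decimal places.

From T_{2}^{(1)} = (4·T_{2}^{(0)} − T_{1}^{(0)})/3, solve for T_{2}^{(0)}:
4·T_{2}^{(0)} = 3·(-8.6887500) + (-10.2708375) = -36.3370875
T_{2}^{(0)} = -9.0842719

-9.08427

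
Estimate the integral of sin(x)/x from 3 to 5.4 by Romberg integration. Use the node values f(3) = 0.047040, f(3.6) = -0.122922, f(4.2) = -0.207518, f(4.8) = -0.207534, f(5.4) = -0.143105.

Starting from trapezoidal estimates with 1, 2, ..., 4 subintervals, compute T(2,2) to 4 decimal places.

-0.3663

T(0,0) (trapezoid, 1 panel, h=2.4000): -0.115278
T(1,0) (trapezoid, 2 panels, h=1.2000): -0.306661
T(2,0) (trapezoid, 4 panels, h=0.6000): -0.351604
T(1,1) = -0.306661 + (-0.306661 − (-0.115278))/3 = -0.370455
T(2,1) = -0.351604 + (-0.351604 − (-0.306661))/3 = -0.366585
T(2,2) = -0.366585 + (-0.366585 − (-0.370455))/15 = -0.366327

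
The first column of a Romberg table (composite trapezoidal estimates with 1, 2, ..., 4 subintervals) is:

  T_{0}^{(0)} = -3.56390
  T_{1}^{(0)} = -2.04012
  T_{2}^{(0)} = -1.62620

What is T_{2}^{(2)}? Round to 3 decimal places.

T_{1}^{(1)} = (4·(-2.04012) − (-3.56390)) / 3 = -1.53219
T_{2}^{(1)} = (4·(-1.62620) − (-2.04012)) / 3 = -1.48823
T_{2}^{(2)} = -1.48823 + (-1.48823 − (-1.53219))/15 = -1.48530
(Column j=1 coincides with Simpson's rule on the same nodes.)

-1.485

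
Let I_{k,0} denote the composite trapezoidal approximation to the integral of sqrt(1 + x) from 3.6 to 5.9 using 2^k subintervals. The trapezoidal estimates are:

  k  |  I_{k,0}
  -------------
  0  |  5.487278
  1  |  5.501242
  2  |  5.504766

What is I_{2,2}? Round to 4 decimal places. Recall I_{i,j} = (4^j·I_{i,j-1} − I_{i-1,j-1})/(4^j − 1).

5.5059

I_{1,1} = (4·5.501242 − 5.487278) / 3 = 5.505897
I_{2,1} = (4·5.504766 − 5.501242) / 3 = 5.505941
I_{2,2} = (16·5.505941 − 5.505897) / 15 = 5.505944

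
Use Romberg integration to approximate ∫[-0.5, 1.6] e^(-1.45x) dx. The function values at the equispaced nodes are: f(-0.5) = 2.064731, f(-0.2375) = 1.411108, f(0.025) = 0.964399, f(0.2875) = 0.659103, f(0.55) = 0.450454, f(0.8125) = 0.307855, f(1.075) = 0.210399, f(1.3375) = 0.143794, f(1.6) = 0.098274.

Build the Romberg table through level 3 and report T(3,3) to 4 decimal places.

1.3562

T(0,0) (trapezoid, 1 panel, h=2.1000): 2.271155
T(1,0) (trapezoid, 2 panels, h=1.0500): 1.608554
T(2,0) (trapezoid, 4 panels, h=0.5250): 1.421046
T(3,0) (trapezoid, 8 panels, h=0.2625): 1.372511
T(1,1) = 1.608554 + (1.608554 − 2.271155)/3 = 1.387687
T(2,1) = 1.421046 + (1.421046 − 1.608554)/3 = 1.358543
T(3,1) = 1.372511 + (1.372511 − 1.421046)/3 = 1.356333
T(2,2) = 1.358543 + (1.358543 − 1.387687)/15 = 1.356600
T(3,2) = 1.356333 + (1.356333 − 1.358543)/15 = 1.356186
T(3,3) = 1.356186 + (1.356186 − 1.356600)/63 = 1.356179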